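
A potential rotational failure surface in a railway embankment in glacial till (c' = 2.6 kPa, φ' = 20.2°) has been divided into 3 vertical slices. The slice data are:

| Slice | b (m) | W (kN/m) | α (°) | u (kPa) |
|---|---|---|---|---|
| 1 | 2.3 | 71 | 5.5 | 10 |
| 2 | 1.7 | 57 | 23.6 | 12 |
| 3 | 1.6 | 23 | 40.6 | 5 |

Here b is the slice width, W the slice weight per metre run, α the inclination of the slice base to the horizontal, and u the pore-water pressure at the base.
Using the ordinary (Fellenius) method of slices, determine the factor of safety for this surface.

Ordinary method of slices: FS = Σ[c'·Δl_i + (W_i cosα_i − u_i·Δl_i)·tanφ'] / Σ W_i sinα_i, with Δl_i = b_i / cosα_i.
Slice 1: Δl = 2.3/cos5.5° = 2.311 m; N'_1 = 71·cos5.5° − 10·2.311 = 47.6; c'Δl = 6.01; W sinα = 6.8
Slice 2: Δl = 1.7/cos23.6° = 1.855 m; N'_2 = 57·cos23.6° − 12·1.855 = 30.0; c'Δl = 4.82; W sinα = 22.8
Slice 3: Δl = 1.6/cos40.6° = 2.107 m; N'_3 = 23·cos40.6° − 5·2.107 = 6.9; c'Δl = 5.48; W sinα = 15.0
Σc'Δl = 16.3 kN/m; ΣN' = 84.5 kN/m; ΣW sinα = 44.6 kN/m
Resisting = 16.3 + 84.5·tan20.2° = 16.3 + 31.1 = 47.4 kN/m
FS = 47.4 / 44.6 = 1.063

FS = 1.06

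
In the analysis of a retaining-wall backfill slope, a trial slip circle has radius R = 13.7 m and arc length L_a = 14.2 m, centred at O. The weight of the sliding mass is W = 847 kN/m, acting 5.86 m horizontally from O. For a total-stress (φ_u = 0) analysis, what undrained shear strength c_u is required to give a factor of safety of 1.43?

c_u = 36.5 kPa

FS = c_u·L_a·R / (W·d), so c_u = FS·W·d / (L_a·R).
c_u = 1.43·847·5.86 / (14.20·13.7) = 7097.7 / 194.54 = 36.48 kPa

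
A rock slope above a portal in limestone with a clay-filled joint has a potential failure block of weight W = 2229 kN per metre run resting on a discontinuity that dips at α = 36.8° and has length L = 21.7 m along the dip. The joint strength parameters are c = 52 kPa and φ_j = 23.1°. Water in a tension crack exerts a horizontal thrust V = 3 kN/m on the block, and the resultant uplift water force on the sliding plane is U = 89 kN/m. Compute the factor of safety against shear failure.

FS = 1.38

Resolving the block weight along and normal to the plane and applying the Mohr–Coulomb strength on the joint:
N' = W cosα − U − V sinα = 2229·cos36.8° − 89 − 3·sin36.8° = 1694.0 kN/m
Driving force T = W sinα + V cosα = 2229·sin36.8° + 3·cos36.8° = 1337.6 kN/m
Resisting force R = c·L + N'·tanφ_j = 52·21.7 + 1694.0·tan23.1° = 1128.4 + 722.6 = 1851.0 kN/m
FS = R / T = 1851.0 / 1337.6 = 1.384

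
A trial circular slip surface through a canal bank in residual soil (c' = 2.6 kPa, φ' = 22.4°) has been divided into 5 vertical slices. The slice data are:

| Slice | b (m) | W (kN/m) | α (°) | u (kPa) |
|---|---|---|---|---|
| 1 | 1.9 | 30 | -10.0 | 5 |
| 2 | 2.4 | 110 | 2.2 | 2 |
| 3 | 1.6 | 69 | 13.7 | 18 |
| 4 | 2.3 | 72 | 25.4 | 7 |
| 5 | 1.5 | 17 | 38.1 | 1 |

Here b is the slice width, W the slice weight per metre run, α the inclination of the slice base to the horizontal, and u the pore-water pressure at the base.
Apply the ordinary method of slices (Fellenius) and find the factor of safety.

FS = 2.08

Ordinary method of slices: FS = Σ[c'·Δl_i + (W_i cosα_i − u_i·Δl_i)·tanφ'] / Σ W_i sinα_i, with Δl_i = b_i / cosα_i.
Slice 1: Δl = 1.9/cos(-10.0°) = 1.929 m; N'_1 = 30·cos(-10.0°) − 5·1.929 = 19.9; c'Δl = 5.02; W sinα = -5.2
Slice 2: Δl = 2.4/cos2.2° = 2.402 m; N'_2 = 110·cos2.2° − 2·2.402 = 105.1; c'Δl = 6.24; W sinα = 4.2
Slice 3: Δl = 1.6/cos13.7° = 1.647 m; N'_3 = 69·cos13.7° − 18·1.647 = 37.4; c'Δl = 4.28; W sinα = 16.3
Slice 4: Δl = 2.3/cos25.4° = 2.546 m; N'_4 = 72·cos25.4° − 7·2.546 = 47.2; c'Δl = 6.62; W sinα = 30.9
Slice 5: Δl = 1.5/cos38.1° = 1.906 m; N'_5 = 17·cos38.1° − 1·1.906 = 11.5; c'Δl = 4.96; W sinα = 10.5
Σc'Δl = 27.1 kN/m; ΣN' = 221.1 kN/m; ΣW sinα = 56.7 kN/m
Resisting = 27.1 + 221.1·tan22.4° = 27.1 + 91.1 = 118.2 kN/m
FS = 118.2 / 56.7 = 2.084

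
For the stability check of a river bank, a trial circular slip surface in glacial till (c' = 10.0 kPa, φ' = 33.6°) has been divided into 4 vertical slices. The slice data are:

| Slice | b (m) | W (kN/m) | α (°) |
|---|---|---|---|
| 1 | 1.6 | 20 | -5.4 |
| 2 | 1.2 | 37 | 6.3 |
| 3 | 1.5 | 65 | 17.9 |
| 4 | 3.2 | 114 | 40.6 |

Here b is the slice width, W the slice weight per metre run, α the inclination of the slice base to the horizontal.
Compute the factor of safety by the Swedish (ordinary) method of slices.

Ordinary method of slices: FS = Σ[c'·Δl_i + (W_i cosα_i)·tanφ'] / Σ W_i sinα_i, with Δl_i = b_i / cosα_i.
Slice 1: Δl = 1.6/cos(-5.4°) = 1.607 m; N'_1 = 20·cos(-5.4°) = 19.9; c'Δl = 16.07; W sinα = -1.9
Slice 2: Δl = 1.2/cos6.3° = 1.207 m; N'_2 = 37·cos6.3° = 36.8; c'Δl = 12.07; W sinα = 4.1
Slice 3: Δl = 1.5/cos17.9° = 1.576 m; N'_3 = 65·cos17.9° = 61.9; c'Δl = 15.76; W sinα = 20.0
Slice 4: Δl = 3.2/cos40.6° = 4.215 m; N'_4 = 114·cos40.6° = 86.6; c'Δl = 42.15; W sinα = 74.2
Σc'Δl = 86.1 kN/m; ΣN' = 205.1 kN/m; ΣW sinα = 96.3 kN/m
Resisting = 86.1 + 205.1·tan33.6° = 86.1 + 136.3 = 222.3 kN/m
FS = 222.3 / 96.3 = 2.308

FS = 2.31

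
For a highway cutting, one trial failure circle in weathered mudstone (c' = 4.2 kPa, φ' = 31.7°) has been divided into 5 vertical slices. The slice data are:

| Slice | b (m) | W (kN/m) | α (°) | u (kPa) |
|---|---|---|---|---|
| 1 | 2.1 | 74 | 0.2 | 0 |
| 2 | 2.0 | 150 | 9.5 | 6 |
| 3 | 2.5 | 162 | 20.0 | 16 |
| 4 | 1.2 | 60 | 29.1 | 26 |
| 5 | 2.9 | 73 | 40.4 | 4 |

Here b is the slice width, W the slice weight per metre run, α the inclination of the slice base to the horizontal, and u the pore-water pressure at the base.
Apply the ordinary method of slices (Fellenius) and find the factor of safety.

FS = 1.80

Ordinary method of slices: FS = Σ[c'·Δl_i + (W_i cosα_i − u_i·Δl_i)·tanφ'] / Σ W_i sinα_i, with Δl_i = b_i / cosα_i.
Slice 1: Δl = 2.1/cos0.2° = 2.100 m; N'_1 = 74·cos0.2° − 0·2.100 = 74.0; c'Δl = 8.82; W sinα = 0.3
Slice 2: Δl = 2.0/cos9.5° = 2.028 m; N'_2 = 150·cos9.5° − 6·2.028 = 135.8; c'Δl = 8.52; W sinα = 24.8
Slice 3: Δl = 2.5/cos20.0° = 2.660 m; N'_3 = 162·cos20.0° − 16·2.660 = 109.7; c'Δl = 11.17; W sinα = 55.4
Slice 4: Δl = 1.2/cos29.1° = 1.373 m; N'_4 = 60·cos29.1° − 26·1.373 = 16.7; c'Δl = 5.77; W sinα = 29.2
Slice 5: Δl = 2.9/cos40.4° = 3.808 m; N'_5 = 73·cos40.4° − 4·3.808 = 40.4; c'Δl = 15.99; W sinα = 47.3
Σc'Δl = 50.3 kN/m; ΣN' = 376.5 kN/m; ΣW sinα = 156.9 kN/m
Resisting = 50.3 + 376.5·tan31.7° = 50.3 + 232.5 = 282.8 kN/m
FS = 282.8 / 156.9 = 1.802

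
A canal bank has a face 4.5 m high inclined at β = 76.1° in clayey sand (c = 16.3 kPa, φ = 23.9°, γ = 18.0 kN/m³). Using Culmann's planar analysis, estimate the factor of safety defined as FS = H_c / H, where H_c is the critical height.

FS = 1.85

H_c = (4c/γ) · sinβ cosφ / [1 − cos(β − φ)]
    = (4·16.3/18.0) · sin76.1°·cos23.9° / [1 − cos52.2°]
    = 3.622 · 0.8875 / 0.3871 = 8.30 m
FS = H_c / H = 8.30 / 4.5 = 1.845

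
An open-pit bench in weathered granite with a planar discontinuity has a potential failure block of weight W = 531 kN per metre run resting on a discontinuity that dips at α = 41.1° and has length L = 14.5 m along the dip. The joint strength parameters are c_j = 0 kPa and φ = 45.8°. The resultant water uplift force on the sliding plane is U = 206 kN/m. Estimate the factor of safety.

Resolving the block weight along and normal to the plane and applying the Mohr–Coulomb strength on the joint:
N' = W cosα − U = 531·cos41.1° − 206 = 194.1 kN/m
Driving force T = W sinα = 531·sin41.1° = 349.1 kN/m
Resisting force R = c_j·L + N'·tanφ = 0·14.5 + 194.1·tan45.8° = 0.0 + 199.6 = 199.6 kN/m
FS = R / T = 199.6 / 349.1 = 0.572

FS = 0.57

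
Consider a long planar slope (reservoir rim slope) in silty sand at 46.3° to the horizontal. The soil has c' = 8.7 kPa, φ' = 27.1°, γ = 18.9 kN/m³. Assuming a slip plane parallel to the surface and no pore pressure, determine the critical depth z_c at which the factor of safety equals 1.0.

z_c = 1.80 m

Setting FS = 1.00 in FS = [c' + γz cos²β tanφ'] / [γz sinβ cosβ] and solving for z:
z = c' / [γ cosβ (FS·sinβ − cosβ·tanφ')]
  = 8.7 / [18.9·cos46.3°·(1.00·sin46.3° − cos46.3°·tan27.1°)]
  = 8.7 / [18.9·0.6909·(1.00·0.7230 − 0.6909·0.5117)]
  = 8.7 / 4.8238 = 1.804 m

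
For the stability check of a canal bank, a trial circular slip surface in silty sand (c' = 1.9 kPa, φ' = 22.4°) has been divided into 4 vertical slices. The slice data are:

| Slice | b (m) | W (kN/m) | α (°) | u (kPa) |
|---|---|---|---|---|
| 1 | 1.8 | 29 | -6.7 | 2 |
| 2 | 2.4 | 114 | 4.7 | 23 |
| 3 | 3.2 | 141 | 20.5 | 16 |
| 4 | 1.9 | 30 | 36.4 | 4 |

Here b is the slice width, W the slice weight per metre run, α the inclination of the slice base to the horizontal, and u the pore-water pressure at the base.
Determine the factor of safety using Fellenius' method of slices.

Ordinary method of slices: FS = Σ[c'·Δl_i + (W_i cosα_i − u_i·Δl_i)·tanφ'] / Σ W_i sinα_i, with Δl_i = b_i / cosα_i.
Slice 1: Δl = 1.8/cos(-6.7°) = 1.812 m; N'_1 = 29·cos(-6.7°) − 2·1.812 = 25.2; c'Δl = 3.44; W sinα = -3.4
Slice 2: Δl = 2.4/cos4.7° = 2.408 m; N'_2 = 114·cos4.7° − 23·2.408 = 58.2; c'Δl = 4.58; W sinα = 9.3
Slice 3: Δl = 3.2/cos20.5° = 3.416 m; N'_3 = 141·cos20.5° − 16·3.416 = 77.4; c'Δl = 6.49; W sinα = 49.4
Slice 4: Δl = 1.9/cos36.4° = 2.361 m; N'_4 = 30·cos36.4° − 4·2.361 = 14.7; c'Δl = 4.49; W sinα = 17.8
Σc'Δl = 19.0 kN/m; ΣN' = 175.5 kN/m; ΣW sinα = 73.1 kN/m
Resisting = 19.0 + 175.5·tan22.4° = 19.0 + 72.3 = 91.3 kN/m
FS = 91.3 / 73.1 = 1.249

FS = 1.25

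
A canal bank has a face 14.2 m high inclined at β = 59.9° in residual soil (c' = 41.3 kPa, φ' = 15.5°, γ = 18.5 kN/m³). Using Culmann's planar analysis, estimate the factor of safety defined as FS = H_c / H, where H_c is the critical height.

FS = 1.84

H_c = (4c'/γ) · sinβ cosφ' / [1 − cos(β − φ')]
    = (4·41.3/18.5) · sin59.9°·cos15.5° / [1 − cos44.4°]
    = 8.930 · 0.8337 / 0.2855 = 26.07 m
FS = H_c / H = 26.07 / 14.2 = 1.836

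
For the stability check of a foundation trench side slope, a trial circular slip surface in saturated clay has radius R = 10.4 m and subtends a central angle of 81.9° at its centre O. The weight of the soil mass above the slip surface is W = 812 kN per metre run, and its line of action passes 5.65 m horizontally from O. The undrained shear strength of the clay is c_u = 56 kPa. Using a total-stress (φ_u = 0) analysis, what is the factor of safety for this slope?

Taking moments about the centre O, the resisting moment is provided by the undrained shear strength acting along the arc:
Arc length L_a = R·θ = 10.4·(81.9°·π/180) = 10.4·1.4294 = 14.87 m
M_R = c_u·L_a·R = 56·14.87·10.4 = 8658.0 kN·m/m
M_D = W·d = 812·5.65 = 4587.8 kN·m/m
FS = M_R / M_D = 8658.0 / 4587.8 = 1.887

FS = 1.89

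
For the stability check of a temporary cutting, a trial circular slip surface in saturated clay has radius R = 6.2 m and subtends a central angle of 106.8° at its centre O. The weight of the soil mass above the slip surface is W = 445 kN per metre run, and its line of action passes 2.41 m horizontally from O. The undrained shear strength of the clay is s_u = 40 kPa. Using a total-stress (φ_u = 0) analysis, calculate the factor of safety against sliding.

Taking moments about the centre O, the resisting moment is provided by the undrained shear strength acting along the arc:
Arc length L_a = R·θ = 6.2·(106.8°·π/180) = 6.2·1.8640 = 11.56 m
M_R = s_u·L_a·R = 40·11.56·6.2 = 2866.1 kN·m/m
M_D = W·d = 445·2.41 = 1072.5 kN·m/m
FS = M_R / M_D = 2866.1 / 1072.5 = 2.672

FS = 2.67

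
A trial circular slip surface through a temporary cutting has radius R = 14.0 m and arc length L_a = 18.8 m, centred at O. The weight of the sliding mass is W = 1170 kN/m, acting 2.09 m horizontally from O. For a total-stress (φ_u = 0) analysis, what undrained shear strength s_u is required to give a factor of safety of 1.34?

FS = s_u·L_a·R / (W·d), so s_u = FS·W·d / (L_a·R).
s_u = 1.34·1170·2.09 / (18.80·14.0) = 3276.7 / 263.20 = 12.45 kPa

s_u = 12.4 kPa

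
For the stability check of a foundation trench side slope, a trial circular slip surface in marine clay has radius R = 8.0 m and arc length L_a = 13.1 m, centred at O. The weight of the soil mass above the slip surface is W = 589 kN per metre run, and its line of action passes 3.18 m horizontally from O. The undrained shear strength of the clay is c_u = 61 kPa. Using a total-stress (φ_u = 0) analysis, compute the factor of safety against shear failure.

FS = 3.41

Taking moments about the centre O, the resisting moment is provided by the undrained shear strength acting along the arc:
M_R = c_u·L_a·R = 61·13.10·8.0 = 6392.8 kN·m/m
M_D = W·d = 589·3.18 = 1873.0 kN·m/m
FS = M_R / M_D = 6392.8 / 1873.0 = 3.413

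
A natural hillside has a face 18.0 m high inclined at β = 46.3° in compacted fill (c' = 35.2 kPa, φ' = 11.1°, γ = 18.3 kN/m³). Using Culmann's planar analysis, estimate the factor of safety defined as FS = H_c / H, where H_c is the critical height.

FS = 1.66

H_c = (4c'/γ) · sinβ cosφ' / [1 − cos(β − φ')]
    = (4·35.2/18.3) · sin46.3°·cos11.1° / [1 − cos35.2°]
    = 7.694 · 0.7094 / 0.1829 = 29.85 m
FS = H_c / H = 29.85 / 18.0 = 1.658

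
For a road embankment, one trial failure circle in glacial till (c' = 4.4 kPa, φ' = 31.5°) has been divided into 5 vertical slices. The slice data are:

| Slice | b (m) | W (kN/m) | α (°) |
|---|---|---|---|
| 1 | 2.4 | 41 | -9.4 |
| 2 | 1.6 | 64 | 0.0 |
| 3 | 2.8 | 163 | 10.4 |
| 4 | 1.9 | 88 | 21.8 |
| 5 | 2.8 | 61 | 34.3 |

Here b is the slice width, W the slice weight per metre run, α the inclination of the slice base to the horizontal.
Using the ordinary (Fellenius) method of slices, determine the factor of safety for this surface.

FS = 3.31

Ordinary method of slices: FS = Σ[c'·Δl_i + (W_i cosα_i)·tanφ'] / Σ W_i sinα_i, with Δl_i = b_i / cosα_i.
Slice 1: Δl = 2.4/cos(-9.4°) = 2.433 m; N'_1 = 41·cos(-9.4°) = 40.4; c'Δl = 10.70; W sinα = -6.7
Slice 2: Δl = 1.6/cos0.0° = 1.600 m; N'_2 = 64·cos0.0° = 64.0; c'Δl = 7.04; W sinα = 0.0
Slice 3: Δl = 2.8/cos10.4° = 2.847 m; N'_3 = 163·cos10.4° = 160.3; c'Δl = 12.53; W sinα = 29.4
Slice 4: Δl = 1.9/cos21.8° = 2.046 m; N'_4 = 88·cos21.8° = 81.7; c'Δl = 9.00; W sinα = 32.7
Slice 5: Δl = 2.8/cos34.3° = 3.389 m; N'_5 = 61·cos34.3° = 50.4; c'Δl = 14.91; W sinα = 34.4
Σc'Δl = 54.2 kN/m; ΣN' = 396.9 kN/m; ΣW sinα = 89.8 kN/m
Resisting = 54.2 + 396.9·tan31.5° = 54.2 + 243.2 = 297.4 kN/m
FS = 297.4 / 89.8 = 3.312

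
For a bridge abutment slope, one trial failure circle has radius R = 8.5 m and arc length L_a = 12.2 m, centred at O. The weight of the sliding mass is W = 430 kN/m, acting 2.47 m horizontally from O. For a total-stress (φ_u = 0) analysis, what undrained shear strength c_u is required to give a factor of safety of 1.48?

FS = c_u·L_a·R / (W·d), so c_u = FS·W·d / (L_a·R).
c_u = 1.48·430·2.47 / (12.20·8.5) = 1571.9 / 103.70 = 15.16 kPa

c_u = 15.2 kPa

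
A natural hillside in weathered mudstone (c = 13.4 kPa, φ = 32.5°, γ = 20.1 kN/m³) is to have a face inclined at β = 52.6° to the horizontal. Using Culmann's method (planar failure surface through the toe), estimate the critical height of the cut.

Culmann's analysis gives the critical failure plane at α_cr = (β + φ)/2 = (52.6 + 32.5)/2 = 42.5°, and the critical height
H_c = (4c/γ) · sinβ cosφ / [1 − cos(β − φ)]
    = (4·13.4/20.1) · sin52.6°·cos32.5° / [1 − cos(20.1°)]
    = 2.667 · 0.7944·0.8434 / [1 − 0.9391]
    = 2.667 · 0.6700 / 0.0609
    = 29.34 m

H_c = 29.34 m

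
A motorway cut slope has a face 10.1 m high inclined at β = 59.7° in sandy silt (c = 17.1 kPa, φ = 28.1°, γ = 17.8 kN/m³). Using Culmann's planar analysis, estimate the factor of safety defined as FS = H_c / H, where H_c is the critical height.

H_c = (4c/γ) · sinβ cosφ / [1 − cos(β − φ)]
    = (4·17.1/17.8) · sin59.7°·cos28.1° / [1 − cos31.6°]
    = 3.843 · 0.7616 / 0.1483 = 19.74 m
FS = H_c / H = 19.74 / 10.1 = 1.954

FS = 1.95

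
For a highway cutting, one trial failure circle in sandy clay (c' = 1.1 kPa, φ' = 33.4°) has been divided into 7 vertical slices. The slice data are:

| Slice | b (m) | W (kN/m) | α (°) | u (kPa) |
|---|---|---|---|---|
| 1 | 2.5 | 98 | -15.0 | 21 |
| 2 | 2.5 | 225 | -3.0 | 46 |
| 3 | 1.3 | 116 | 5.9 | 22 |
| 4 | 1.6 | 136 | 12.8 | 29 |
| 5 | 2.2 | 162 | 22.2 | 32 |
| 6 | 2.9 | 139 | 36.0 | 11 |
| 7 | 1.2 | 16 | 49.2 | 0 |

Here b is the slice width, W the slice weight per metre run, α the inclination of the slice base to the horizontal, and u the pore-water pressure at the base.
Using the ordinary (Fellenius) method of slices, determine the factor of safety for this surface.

Ordinary method of slices: FS = Σ[c'·Δl_i + (W_i cosα_i − u_i·Δl_i)·tanφ'] / Σ W_i sinα_i, with Δl_i = b_i / cosα_i.
Slice 1: Δl = 2.5/cos(-15.0°) = 2.588 m; N'_1 = 98·cos(-15.0°) − 21·2.588 = 40.3; c'Δl = 2.85; W sinα = -25.4
Slice 2: Δl = 2.5/cos(-3.0°) = 2.503 m; N'_2 = 225·cos(-3.0°) − 46·2.503 = 109.5; c'Δl = 2.75; W sinα = -11.8
Slice 3: Δl = 1.3/cos5.9° = 1.307 m; N'_3 = 116·cos5.9° − 22·1.307 = 86.6; c'Δl = 1.44; W sinα = 11.9
Slice 4: Δl = 1.6/cos12.8° = 1.641 m; N'_4 = 136·cos12.8° − 29·1.641 = 85.0; c'Δl = 1.80; W sinα = 30.1
Slice 5: Δl = 2.2/cos22.2° = 2.376 m; N'_5 = 162·cos22.2° − 32·2.376 = 74.0; c'Δl = 2.61; W sinα = 61.2
Slice 6: Δl = 2.9/cos36.0° = 3.585 m; N'_6 = 139·cos36.0° − 11·3.585 = 73.0; c'Δl = 3.94; W sinα = 81.7
Slice 7: Δl = 1.2/cos49.2° = 1.836 m; N'_7 = 16·cos49.2° − 0·1.836 = 10.5; c'Δl = 2.02; W sinα = 12.1
Σc'Δl = 17.4 kN/m; ΣN' = 478.9 kN/m; ΣW sinα = 159.9 kN/m
Resisting = 17.4 + 478.9·tan33.4° = 17.4 + 315.8 = 333.2 kN/m
FS = 333.2 / 159.9 = 2.083

FS = 2.08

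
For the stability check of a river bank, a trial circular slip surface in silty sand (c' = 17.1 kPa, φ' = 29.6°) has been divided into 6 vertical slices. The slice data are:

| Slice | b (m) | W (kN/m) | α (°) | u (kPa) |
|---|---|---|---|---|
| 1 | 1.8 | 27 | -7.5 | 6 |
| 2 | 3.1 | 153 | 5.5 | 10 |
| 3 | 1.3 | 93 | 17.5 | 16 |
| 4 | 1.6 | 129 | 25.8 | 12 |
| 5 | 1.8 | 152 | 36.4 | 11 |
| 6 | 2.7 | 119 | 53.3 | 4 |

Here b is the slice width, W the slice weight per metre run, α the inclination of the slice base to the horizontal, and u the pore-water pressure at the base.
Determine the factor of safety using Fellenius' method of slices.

FS = 1.81

Ordinary method of slices: FS = Σ[c'·Δl_i + (W_i cosα_i − u_i·Δl_i)·tanφ'] / Σ W_i sinα_i, with Δl_i = b_i / cosα_i.
Slice 1: Δl = 1.8/cos(-7.5°) = 1.816 m; N'_1 = 27·cos(-7.5°) − 6·1.816 = 15.9; c'Δl = 31.05; W sinα = -3.5
Slice 2: Δl = 3.1/cos5.5° = 3.114 m; N'_2 = 153·cos5.5° − 10·3.114 = 121.2; c'Δl = 53.26; W sinα = 14.7
Slice 3: Δl = 1.3/cos17.5° = 1.363 m; N'_3 = 93·cos17.5° − 16·1.363 = 66.9; c'Δl = 23.31; W sinα = 28.0
Slice 4: Δl = 1.6/cos25.8° = 1.777 m; N'_4 = 129·cos25.8° − 12·1.777 = 94.8; c'Δl = 30.39; W sinα = 56.1
Slice 5: Δl = 1.8/cos36.4° = 2.236 m; N'_5 = 152·cos36.4° − 11·2.236 = 97.7; c'Δl = 38.24; W sinα = 90.2
Slice 6: Δl = 2.7/cos53.3° = 4.518 m; N'_6 = 119·cos53.3° − 4·4.518 = 53.0; c'Δl = 77.26; W sinα = 95.4
Σc'Δl = 253.5 kN/m; ΣN' = 449.5 kN/m; ΣW sinα = 280.9 kN/m
Resisting = 253.5 + 449.5·tan29.6° = 253.5 + 255.4 = 508.9 kN/m
FS = 508.9 / 280.9 = 1.812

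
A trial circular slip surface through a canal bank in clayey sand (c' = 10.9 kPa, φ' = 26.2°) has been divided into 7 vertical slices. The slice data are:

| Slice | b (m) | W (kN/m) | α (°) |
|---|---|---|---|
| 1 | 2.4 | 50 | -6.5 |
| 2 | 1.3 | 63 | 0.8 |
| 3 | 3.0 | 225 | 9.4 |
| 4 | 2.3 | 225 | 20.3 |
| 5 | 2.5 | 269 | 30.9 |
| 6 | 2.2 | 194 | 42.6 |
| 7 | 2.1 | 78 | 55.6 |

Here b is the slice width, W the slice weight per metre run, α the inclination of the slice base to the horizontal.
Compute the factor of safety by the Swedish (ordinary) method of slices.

Ordinary method of slices: FS = Σ[c'·Δl_i + (W_i cosα_i)·tanφ'] / Σ W_i sinα_i, with Δl_i = b_i / cosα_i.
Slice 1: Δl = 2.4/cos(-6.5°) = 2.416 m; N'_1 = 50·cos(-6.5°) = 49.7; c'Δl = 26.33; W sinα = -5.7
Slice 2: Δl = 1.3/cos0.8° = 1.300 m; N'_2 = 63·cos0.8° = 63.0; c'Δl = 14.17; W sinα = 0.9
Slice 3: Δl = 3.0/cos9.4° = 3.041 m; N'_3 = 225·cos9.4° = 222.0; c'Δl = 33.15; W sinα = 36.7
Slice 4: Δl = 2.3/cos20.3° = 2.452 m; N'_4 = 225·cos20.3° = 211.0; c'Δl = 26.73; W sinα = 78.1
Slice 5: Δl = 2.5/cos30.9° = 2.914 m; N'_5 = 269·cos30.9° = 230.8; c'Δl = 31.76; W sinα = 138.1
Slice 6: Δl = 2.2/cos42.6° = 2.989 m; N'_6 = 194·cos42.6° = 142.8; c'Δl = 32.58; W sinα = 131.3
Slice 7: Δl = 2.1/cos55.6° = 3.717 m; N'_7 = 78·cos55.6° = 44.1; c'Δl = 40.52; W sinα = 64.4
Σc'Δl = 205.2 kN/m; ΣN' = 963.4 kN/m; ΣW sinα = 443.8 kN/m
Resisting = 205.2 + 963.4·tan26.2° = 205.2 + 474.0 = 679.3 kN/m
FS = 679.3 / 443.8 = 1.530

FS = 1.53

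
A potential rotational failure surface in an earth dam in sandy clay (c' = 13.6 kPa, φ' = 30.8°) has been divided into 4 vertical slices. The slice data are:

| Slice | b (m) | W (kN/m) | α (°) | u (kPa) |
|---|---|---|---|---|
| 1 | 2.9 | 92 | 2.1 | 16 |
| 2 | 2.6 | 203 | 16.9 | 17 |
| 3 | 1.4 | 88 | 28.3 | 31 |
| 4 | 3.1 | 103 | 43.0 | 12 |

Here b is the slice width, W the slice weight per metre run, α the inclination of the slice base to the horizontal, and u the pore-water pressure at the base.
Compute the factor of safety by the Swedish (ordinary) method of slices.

Ordinary method of slices: FS = Σ[c'·Δl_i + (W_i cosα_i − u_i·Δl_i)·tanφ'] / Σ W_i sinα_i, with Δl_i = b_i / cosα_i.
Slice 1: Δl = 2.9/cos2.1° = 2.902 m; N'_1 = 92·cos2.1° − 16·2.902 = 45.5; c'Δl = 39.47; W sinα = 3.4
Slice 2: Δl = 2.6/cos16.9° = 2.717 m; N'_2 = 203·cos16.9° − 17·2.717 = 148.0; c'Δl = 36.96; W sinα = 59.0
Slice 3: Δl = 1.4/cos28.3° = 1.590 m; N'_3 = 88·cos28.3° − 31·1.590 = 28.2; c'Δl = 21.62; W sinα = 41.7
Slice 4: Δl = 3.1/cos43.0° = 4.239 m; N'_4 = 103·cos43.0° − 12·4.239 = 24.5; c'Δl = 57.65; W sinα = 70.2
Σc'Δl = 155.7 kN/m; ΣN' = 246.2 kN/m; ΣW sinα = 174.3 kN/m
Resisting = 155.7 + 246.2·tan30.8° = 155.7 + 146.8 = 302.5 kN/m
FS = 302.5 / 174.3 = 1.735

FS = 1.73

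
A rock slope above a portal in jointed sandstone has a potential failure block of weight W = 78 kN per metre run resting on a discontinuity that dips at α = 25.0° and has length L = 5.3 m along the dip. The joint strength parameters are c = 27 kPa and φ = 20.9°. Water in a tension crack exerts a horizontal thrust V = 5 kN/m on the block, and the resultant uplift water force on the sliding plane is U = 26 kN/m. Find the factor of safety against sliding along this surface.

Resolving the block weight along and normal to the plane and applying the Mohr–Coulomb strength on the joint:
N' = W cosα − U − V sinα = 78·cos25.0° − 26 − 5·sin25.0° = 42.6 kN/m
Driving force T = W sinα + V cosα = 78·sin25.0° + 5·cos25.0° = 37.5 kN/m
Resisting force R = c·L + N'·tanφ = 27·5.3 + 42.6·tan20.9° = 143.1 + 16.3 = 159.4 kN/m
FS = R / T = 159.4 / 37.5 = 4.250

FS = 4.25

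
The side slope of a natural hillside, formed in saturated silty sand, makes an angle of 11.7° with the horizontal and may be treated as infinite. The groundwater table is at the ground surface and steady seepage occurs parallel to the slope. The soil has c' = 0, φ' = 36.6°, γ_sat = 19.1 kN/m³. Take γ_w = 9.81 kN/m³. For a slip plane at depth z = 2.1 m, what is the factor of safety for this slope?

FS = 1.74

With seepage parallel to the slope and the water table at the surface, the effective normal stress on the slip plane uses the buoyant unit weight γ' = γ_sat − γ_w while the driving shear stress uses γ_sat:
FS = [c' + γ' z cos²β tanφ'] / [γ_sat z sinβ cosβ]
(For c' = 0 this reduces to FS = (γ'/γ_sat)·tanφ'/tanβ.)
γ' = 19.1 − 9.81 = 9.29 kN/m³
Numerator = 0.0 + 9.29·2.1·cos²11.7°·tan36.6° = 0.0 + 9.29·2.1·0.9589·0.7427 = 13.893 kPa
Denominator = 19.1·2.1·sin11.7°·cos11.7° = 19.1·2.1·0.2028·0.9792 = 7.965 kPa
FS = 13.893 / 7.965 = 1.744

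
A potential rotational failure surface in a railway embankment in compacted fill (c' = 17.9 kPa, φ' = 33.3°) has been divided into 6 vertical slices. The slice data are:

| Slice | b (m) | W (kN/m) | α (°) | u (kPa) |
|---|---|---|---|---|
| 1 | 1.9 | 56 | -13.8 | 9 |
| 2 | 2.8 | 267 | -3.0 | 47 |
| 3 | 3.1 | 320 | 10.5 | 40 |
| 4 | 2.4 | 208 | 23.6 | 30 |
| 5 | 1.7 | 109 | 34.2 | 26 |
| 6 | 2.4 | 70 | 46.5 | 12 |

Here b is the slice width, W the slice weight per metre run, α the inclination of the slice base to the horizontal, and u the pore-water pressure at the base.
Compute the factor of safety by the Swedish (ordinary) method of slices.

Ordinary method of slices: FS = Σ[c'·Δl_i + (W_i cosα_i − u_i·Δl_i)·tanφ'] / Σ W_i sinα_i, with Δl_i = b_i / cosα_i.
Slice 1: Δl = 1.9/cos(-13.8°) = 1.956 m; N'_1 = 56·cos(-13.8°) − 9·1.956 = 36.8; c'Δl = 35.02; W sinα = -13.4
Slice 2: Δl = 2.8/cos(-3.0°) = 2.804 m; N'_2 = 267·cos(-3.0°) − 47·2.804 = 134.9; c'Δl = 50.19; W sinα = -14.0
Slice 3: Δl = 3.1/cos10.5° = 3.153 m; N'_3 = 320·cos10.5° − 40·3.153 = 188.5; c'Δl = 56.44; W sinα = 58.3
Slice 4: Δl = 2.4/cos23.6° = 2.619 m; N'_4 = 208·cos23.6° − 30·2.619 = 112.0; c'Δl = 46.88; W sinα = 83.3
Slice 5: Δl = 1.7/cos34.2° = 2.055 m; N'_5 = 109·cos34.2° − 26·2.055 = 36.7; c'Δl = 36.79; W sinα = 61.3
Slice 6: Δl = 2.4/cos46.5° = 3.487 m; N'_6 = 70·cos46.5° − 12·3.487 = 6.3; c'Δl = 62.41; W sinα = 50.8
Σc'Δl = 287.7 kN/m; ΣN' = 515.2 kN/m; ΣW sinα = 226.3 kN/m
Resisting = 287.7 + 515.2·tan33.3° = 287.7 + 338.5 = 626.2 kN/m
FS = 626.2 / 226.3 = 2.767

FS = 2.77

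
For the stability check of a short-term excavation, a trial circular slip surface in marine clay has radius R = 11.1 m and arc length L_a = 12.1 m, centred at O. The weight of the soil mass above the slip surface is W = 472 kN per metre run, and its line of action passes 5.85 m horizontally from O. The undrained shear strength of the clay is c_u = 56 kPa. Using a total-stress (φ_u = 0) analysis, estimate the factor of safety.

Taking moments about the centre O, the resisting moment is provided by the undrained shear strength acting along the arc:
M_R = c_u·L_a·R = 56·12.10·11.1 = 7521.4 kN·m/m
M_D = W·d = 472·5.85 = 2761.2 kN·m/m
FS = M_R / M_D = 7521.4 / 2761.2 = 2.724

FS = 2.72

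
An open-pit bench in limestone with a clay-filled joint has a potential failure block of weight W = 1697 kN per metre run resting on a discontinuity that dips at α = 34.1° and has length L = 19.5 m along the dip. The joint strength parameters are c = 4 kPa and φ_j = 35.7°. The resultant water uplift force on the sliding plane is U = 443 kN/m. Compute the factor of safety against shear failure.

FS = 0.81

Resolving the block weight along and normal to the plane and applying the Mohr–Coulomb strength on the joint:
N' = W cosα − U = 1697·cos34.1° − 443 = 962.2 kN/m
Driving force T = W sinα = 1697·sin34.1° = 951.4 kN/m
Resisting force R = c·L + N'·tanφ_j = 4·19.5 + 962.2·tan35.7° = 78.0 + 691.4 = 769.4 kN/m
FS = R / T = 769.4 / 951.4 = 0.809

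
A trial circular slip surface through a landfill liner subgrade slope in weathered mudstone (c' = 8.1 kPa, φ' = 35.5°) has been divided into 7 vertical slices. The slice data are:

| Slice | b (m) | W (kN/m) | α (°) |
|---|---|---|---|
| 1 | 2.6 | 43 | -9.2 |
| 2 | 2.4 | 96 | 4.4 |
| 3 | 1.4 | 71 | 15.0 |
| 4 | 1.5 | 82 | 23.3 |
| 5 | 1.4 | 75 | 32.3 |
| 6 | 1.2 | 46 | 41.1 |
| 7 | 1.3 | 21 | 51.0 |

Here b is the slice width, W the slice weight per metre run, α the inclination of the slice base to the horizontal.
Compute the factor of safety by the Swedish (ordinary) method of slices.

Ordinary method of slices: FS = Σ[c'·Δl_i + (W_i cosα_i)·tanφ'] / Σ W_i sinα_i, with Δl_i = b_i / cosα_i.
Slice 1: Δl = 2.6/cos(-9.2°) = 2.634 m; N'_1 = 43·cos(-9.2°) = 42.4; c'Δl = 21.33; W sinα = -6.9
Slice 2: Δl = 2.4/cos4.4° = 2.407 m; N'_2 = 96·cos4.4° = 95.7; c'Δl = 19.50; W sinα = 7.4
Slice 3: Δl = 1.4/cos15.0° = 1.449 m; N'_3 = 71·cos15.0° = 68.6; c'Δl = 11.74; W sinα = 18.4
Slice 4: Δl = 1.5/cos23.3° = 1.633 m; N'_4 = 82·cos23.3° = 75.3; c'Δl = 13.23; W sinα = 32.4
Slice 5: Δl = 1.4/cos32.3° = 1.656 m; N'_5 = 75·cos32.3° = 63.4; c'Δl = 13.42; W sinα = 40.1
Slice 6: Δl = 1.2/cos41.1° = 1.592 m; N'_6 = 46·cos41.1° = 34.7; c'Δl = 12.90; W sinα = 30.2
Slice 7: Δl = 1.3/cos51.0° = 2.066 m; N'_7 = 21·cos51.0° = 13.2; c'Δl = 16.73; W sinα = 16.3
Σc'Δl = 108.8 kN/m; ΣN' = 393.3 kN/m; ΣW sinα = 137.9 kN/m
Resisting = 108.8 + 393.3·tan35.5° = 108.8 + 280.6 = 389.4 kN/m
FS = 389.4 / 137.9 = 2.823

FS = 2.82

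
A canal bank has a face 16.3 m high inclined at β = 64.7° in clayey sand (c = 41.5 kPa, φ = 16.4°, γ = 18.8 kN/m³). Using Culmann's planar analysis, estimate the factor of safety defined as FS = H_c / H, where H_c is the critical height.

FS = 1.40

H_c = (4c/γ) · sinβ cosφ / [1 − cos(β − φ)]
    = (4·41.5/18.8) · sin64.7°·cos16.4° / [1 − cos48.3°]
    = 8.830 · 0.8673 / 0.3348 = 22.88 m
FS = H_c / H = 22.88 / 16.3 = 1.403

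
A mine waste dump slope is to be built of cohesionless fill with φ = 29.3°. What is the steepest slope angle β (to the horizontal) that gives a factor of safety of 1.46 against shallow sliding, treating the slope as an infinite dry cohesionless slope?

β = 21.0°

For an infinite dry cohesionless slope FS = tanφ/tanβ, so tanβ = tanφ / FS.
tanβ = tan29.3° / 1.46 = 0.5612 / 1.46 = 0.3844
β = arctan(0.3844) = 21.03°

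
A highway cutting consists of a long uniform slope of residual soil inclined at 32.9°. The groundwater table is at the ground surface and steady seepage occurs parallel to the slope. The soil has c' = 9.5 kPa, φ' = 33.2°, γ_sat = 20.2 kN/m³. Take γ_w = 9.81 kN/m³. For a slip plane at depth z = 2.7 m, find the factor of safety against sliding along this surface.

FS = 0.90

With seepage parallel to the slope and the water table at the surface, the effective normal stress on the slip plane uses the buoyant unit weight γ' = γ_sat − γ_w while the driving shear stress uses γ_sat:
FS = [c' + γ' z cos²β tanφ'] / [γ_sat z sinβ cosβ]
γ' = 20.2 − 9.81 = 10.39 kN/m³
Numerator = 9.5 + 10.39·2.7·cos²32.9°·tan33.2° = 9.5 + 10.39·2.7·0.7050·0.6544 = 22.441 kPa
Denominator = 20.2·2.7·sin32.9°·cos32.9° = 20.2·2.7·0.5432·0.8396 = 24.874 kPa
FS = 22.441 / 24.874 = 0.902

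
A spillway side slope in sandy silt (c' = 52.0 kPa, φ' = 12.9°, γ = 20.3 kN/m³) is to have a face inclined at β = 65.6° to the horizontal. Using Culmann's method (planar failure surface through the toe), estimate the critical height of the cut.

Culmann's analysis gives the critical failure plane at α_cr = (β + φ')/2 = (65.6 + 12.9)/2 = 39.2°, and the critical height
H_c = (4c'/γ) · sinβ cosφ' / [1 − cos(β − φ')]
    = (4·52.0/20.3) · sin65.6°·cos12.9° / [1 − cos(52.7°)]
    = 10.246 · 0.9107·0.9748 / [1 − 0.6060]
    = 10.246 · 0.8877 / 0.3940
    = 23.08 m

H_c = 23.08 m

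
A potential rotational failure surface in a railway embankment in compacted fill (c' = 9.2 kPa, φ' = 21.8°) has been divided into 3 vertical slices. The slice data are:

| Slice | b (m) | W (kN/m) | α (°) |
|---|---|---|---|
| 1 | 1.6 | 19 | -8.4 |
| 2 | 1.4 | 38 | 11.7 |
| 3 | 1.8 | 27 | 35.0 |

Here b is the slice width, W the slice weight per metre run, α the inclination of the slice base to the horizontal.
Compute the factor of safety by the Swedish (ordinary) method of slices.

Ordinary method of slices: FS = Σ[c'·Δl_i + (W_i cosα_i)·tanφ'] / Σ W_i sinα_i, with Δl_i = b_i / cosα_i.
Slice 1: Δl = 1.6/cos(-8.4°) = 1.617 m; N'_1 = 19·cos(-8.4°) = 18.8; c'Δl = 14.88; W sinα = -2.8
Slice 2: Δl = 1.4/cos11.7° = 1.430 m; N'_2 = 38·cos11.7° = 37.2; c'Δl = 13.15; W sinα = 7.7
Slice 3: Δl = 1.8/cos35.0° = 2.197 m; N'_3 = 27·cos35.0° = 22.1; c'Δl = 20.22; W sinα = 15.5
Σc'Δl = 48.2 kN/m; ΣN' = 78.1 kN/m; ΣW sinα = 20.4 kN/m
Resisting = 48.2 + 78.1·tan21.8° = 48.2 + 31.2 = 79.5 kN/m
FS = 79.5 / 20.4 = 3.894

FS = 3.89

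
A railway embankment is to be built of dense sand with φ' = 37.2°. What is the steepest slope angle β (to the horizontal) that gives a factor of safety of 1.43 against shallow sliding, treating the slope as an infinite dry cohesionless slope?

β = 28.0°

For an infinite dry cohesionless slope FS = tanφ'/tanβ, so tanβ = tanφ' / FS.
tanβ = tan37.2° / 1.43 = 0.7590 / 1.43 = 0.5308
β = arctan(0.5308) = 27.96°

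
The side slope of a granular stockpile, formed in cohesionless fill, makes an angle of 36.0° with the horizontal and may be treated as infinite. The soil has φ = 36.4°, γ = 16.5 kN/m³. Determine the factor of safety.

For a dry cohesionless infinite slope the factor of safety is FS = tanφ / tanβ.
FS = tan36.4° / tan36.0° = 0.7373 / 0.7265 = 1.015

FS = 1.01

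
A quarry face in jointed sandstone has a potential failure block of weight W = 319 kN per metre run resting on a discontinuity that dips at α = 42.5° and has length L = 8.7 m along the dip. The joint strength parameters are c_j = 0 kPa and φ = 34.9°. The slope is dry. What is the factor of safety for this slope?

FS = 0.76

Resolving the block weight along and normal to the plane and applying the Mohr–Coulomb strength on the joint:
N' = W cosα = 319·cos42.5° = 235.2 kN/m
Driving force T = W sinα = 319·sin42.5° = 215.5 kN/m
Resisting force R = c_j·L + N'·tanφ = 0·8.7 + 235.2·tan34.9° = 0.0 + 164.1 = 164.1 kN/m
FS = R / T = 164.1 / 215.5 = 0.761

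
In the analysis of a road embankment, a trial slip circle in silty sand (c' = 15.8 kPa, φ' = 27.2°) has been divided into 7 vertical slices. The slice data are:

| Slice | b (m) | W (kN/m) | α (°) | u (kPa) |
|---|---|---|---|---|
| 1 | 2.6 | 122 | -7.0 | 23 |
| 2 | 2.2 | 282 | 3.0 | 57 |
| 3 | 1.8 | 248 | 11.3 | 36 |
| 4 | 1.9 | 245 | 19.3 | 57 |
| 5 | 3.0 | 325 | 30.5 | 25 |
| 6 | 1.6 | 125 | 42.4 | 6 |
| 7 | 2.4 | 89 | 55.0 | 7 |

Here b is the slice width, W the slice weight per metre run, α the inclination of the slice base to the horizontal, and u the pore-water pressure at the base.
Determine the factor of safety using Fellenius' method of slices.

Ordinary method of slices: FS = Σ[c'·Δl_i + (W_i cosα_i − u_i·Δl_i)·tanφ'] / Σ W_i sinα_i, with Δl_i = b_i / cosα_i.
Slice 1: Δl = 2.6/cos(-7.0°) = 2.620 m; N'_1 = 122·cos(-7.0°) − 23·2.620 = 60.8; c'Δl = 41.39; W sinα = -14.9
Slice 2: Δl = 2.2/cos3.0° = 2.203 m; N'_2 = 282·cos3.0° − 57·2.203 = 156.0; c'Δl = 34.81; W sinα = 14.8
Slice 3: Δl = 1.8/cos11.3° = 1.836 m; N'_3 = 248·cos11.3° − 36·1.836 = 177.1; c'Δl = 29.00; W sinα = 48.6
Slice 4: Δl = 1.9/cos19.3° = 2.013 m; N'_4 = 245·cos19.3° − 57·2.013 = 116.5; c'Δl = 31.81; W sinα = 81.0
Slice 5: Δl = 3.0/cos30.5° = 3.482 m; N'_5 = 325·cos30.5° − 25·3.482 = 193.0; c'Δl = 55.01; W sinα = 164.9
Slice 6: Δl = 1.6/cos42.4° = 2.167 m; N'_6 = 125·cos42.4° − 6·2.167 = 79.3; c'Δl = 34.23; W sinα = 84.3
Slice 7: Δl = 2.4/cos55.0° = 4.184 m; N'_7 = 89·cos55.0° − 7·4.184 = 21.8; c'Δl = 66.11; W sinα = 72.9
Σc'Δl = 292.4 kN/m; ΣN' = 804.5 kN/m; ΣW sinα = 451.6 kN/m
Resisting = 292.4 + 804.5·tan27.2° = 292.4 + 413.5 = 705.8 kN/m
FS = 705.8 / 451.6 = 1.563

FS = 1.56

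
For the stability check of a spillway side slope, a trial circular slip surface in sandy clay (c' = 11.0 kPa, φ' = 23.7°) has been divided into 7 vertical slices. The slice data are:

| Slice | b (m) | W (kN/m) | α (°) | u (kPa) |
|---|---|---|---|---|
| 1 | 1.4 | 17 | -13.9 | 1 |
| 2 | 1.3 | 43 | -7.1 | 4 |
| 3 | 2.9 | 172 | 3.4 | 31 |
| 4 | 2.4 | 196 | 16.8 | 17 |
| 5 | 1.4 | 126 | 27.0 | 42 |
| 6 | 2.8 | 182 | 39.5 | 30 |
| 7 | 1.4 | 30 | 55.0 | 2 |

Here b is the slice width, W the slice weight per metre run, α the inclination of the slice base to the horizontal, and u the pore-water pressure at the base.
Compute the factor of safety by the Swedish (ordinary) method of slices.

FS = 1.32

Ordinary method of slices: FS = Σ[c'·Δl_i + (W_i cosα_i − u_i·Δl_i)·tanφ'] / Σ W_i sinα_i, with Δl_i = b_i / cosα_i.
Slice 1: Δl = 1.4/cos(-13.9°) = 1.442 m; N'_1 = 17·cos(-13.9°) − 1·1.442 = 15.1; c'Δl = 15.86; W sinα = -4.1
Slice 2: Δl = 1.3/cos(-7.1°) = 1.310 m; N'_2 = 43·cos(-7.1°) − 4·1.310 = 37.4; c'Δl = 14.41; W sinα = -5.3
Slice 3: Δl = 2.9/cos3.4° = 2.905 m; N'_3 = 172·cos3.4° − 31·2.905 = 81.6; c'Δl = 31.96; W sinα = 10.2
Slice 4: Δl = 2.4/cos16.8° = 2.507 m; N'_4 = 196·cos16.8° − 17·2.507 = 145.0; c'Δl = 27.58; W sinα = 56.7
Slice 5: Δl = 1.4/cos27.0° = 1.571 m; N'_5 = 126·cos27.0° − 42·1.571 = 46.3; c'Δl = 17.28; W sinα = 57.2
Slice 6: Δl = 2.8/cos39.5° = 3.629 m; N'_6 = 182·cos39.5° − 30·3.629 = 31.6; c'Δl = 39.92; W sinα = 115.8
Slice 7: Δl = 1.4/cos55.0° = 2.441 m; N'_7 = 30·cos55.0° − 2·2.441 = 12.3; c'Δl = 26.85; W sinα = 24.6
Σc'Δl = 173.9 kN/m; ΣN' = 369.3 kN/m; ΣW sinα = 255.0 kN/m
Resisting = 173.9 + 369.3·tan23.7° = 173.9 + 162.1 = 336.0 kN/m
FS = 336.0 / 255.0 = 1.318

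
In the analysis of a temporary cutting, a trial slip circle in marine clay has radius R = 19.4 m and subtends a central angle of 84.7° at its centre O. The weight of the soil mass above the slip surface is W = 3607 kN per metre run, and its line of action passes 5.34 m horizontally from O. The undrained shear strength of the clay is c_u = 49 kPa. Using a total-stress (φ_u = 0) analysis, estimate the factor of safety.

FS = 1.42

Taking moments about the centre O, the resisting moment is provided by the undrained shear strength acting along the arc:
Arc length L_a = R·θ = 19.4·(84.7°·π/180) = 19.4·1.4783 = 28.68 m
M_R = c_u·L_a·R = 49·28.68·19.4 = 27262.2 kN·m/m
M_D = W·d = 3607·5.34 = 19261.4 kN·m/m
FS = M_R / M_D = 27262.2 / 19261.4 = 1.415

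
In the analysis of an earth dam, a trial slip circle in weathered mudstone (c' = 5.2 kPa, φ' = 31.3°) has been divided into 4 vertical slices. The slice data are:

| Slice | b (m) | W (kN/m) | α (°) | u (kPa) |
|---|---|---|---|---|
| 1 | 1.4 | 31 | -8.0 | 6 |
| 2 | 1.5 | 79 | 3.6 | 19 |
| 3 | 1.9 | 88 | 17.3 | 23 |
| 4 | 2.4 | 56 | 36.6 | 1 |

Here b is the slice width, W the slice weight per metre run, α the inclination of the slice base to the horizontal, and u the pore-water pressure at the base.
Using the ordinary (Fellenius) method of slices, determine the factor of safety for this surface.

FS = 2.22

Ordinary method of slices: FS = Σ[c'·Δl_i + (W_i cosα_i − u_i·Δl_i)·tanφ'] / Σ W_i sinα_i, with Δl_i = b_i / cosα_i.
Slice 1: Δl = 1.4/cos(-8.0°) = 1.414 m; N'_1 = 31·cos(-8.0°) − 6·1.414 = 22.2; c'Δl = 7.35; W sinα = -4.3
Slice 2: Δl = 1.5/cos3.6° = 1.503 m; N'_2 = 79·cos3.6° − 19·1.503 = 50.3; c'Δl = 7.82; W sinα = 5.0
Slice 3: Δl = 1.9/cos17.3° = 1.990 m; N'_3 = 88·cos17.3° − 23·1.990 = 38.2; c'Δl = 10.35; W sinα = 26.2
Slice 4: Δl = 2.4/cos36.6° = 2.989 m; N'_4 = 56·cos36.6° − 1·2.989 = 42.0; c'Δl = 15.55; W sinα = 33.4
Σc'Δl = 41.1 kN/m; ΣN' = 152.7 kN/m; ΣW sinα = 60.2 kN/m
Resisting = 41.1 + 152.7·tan31.3° = 41.1 + 92.9 = 133.9 kN/m
FS = 133.9 / 60.2 = 2.224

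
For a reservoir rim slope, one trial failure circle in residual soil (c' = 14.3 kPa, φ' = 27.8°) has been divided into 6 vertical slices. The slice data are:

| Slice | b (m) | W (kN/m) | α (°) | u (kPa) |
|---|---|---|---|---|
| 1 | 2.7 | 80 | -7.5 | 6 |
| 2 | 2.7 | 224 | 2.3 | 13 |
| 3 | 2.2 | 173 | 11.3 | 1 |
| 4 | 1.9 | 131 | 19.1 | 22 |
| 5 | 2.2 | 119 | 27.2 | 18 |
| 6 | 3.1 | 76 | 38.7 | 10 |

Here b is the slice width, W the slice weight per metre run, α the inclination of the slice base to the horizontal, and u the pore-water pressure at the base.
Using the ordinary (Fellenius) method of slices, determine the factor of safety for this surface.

FS = 3.03

Ordinary method of slices: FS = Σ[c'·Δl_i + (W_i cosα_i − u_i·Δl_i)·tanφ'] / Σ W_i sinα_i, with Δl_i = b_i / cosα_i.
Slice 1: Δl = 2.7/cos(-7.5°) = 2.723 m; N'_1 = 80·cos(-7.5°) − 6·2.723 = 63.0; c'Δl = 38.94; W sinα = -10.4
Slice 2: Δl = 2.7/cos2.3° = 2.702 m; N'_2 = 224·cos2.3° − 13·2.702 = 188.7; c'Δl = 38.64; W sinα = 9.0
Slice 3: Δl = 2.2/cos11.3° = 2.243 m; N'_3 = 173·cos11.3° − 1·2.243 = 167.4; c'Δl = 32.08; W sinα = 33.9
Slice 4: Δl = 1.9/cos19.1° = 2.011 m; N'_4 = 131·cos19.1° − 22·2.011 = 79.6; c'Δl = 28.75; W sinα = 42.9
Slice 5: Δl = 2.2/cos27.2° = 2.474 m; N'_5 = 119·cos27.2° − 18·2.474 = 61.3; c'Δl = 35.37; W sinα = 54.4
Slice 6: Δl = 3.1/cos38.7° = 3.972 m; N'_6 = 76·cos38.7° − 10·3.972 = 19.6; c'Δl = 56.80; W sinα = 47.5
Σc'Δl = 230.6 kN/m; ΣN' = 579.5 kN/m; ΣW sinα = 177.2 kN/m
Resisting = 230.6 + 579.5·tan27.8° = 230.6 + 305.6 = 536.1 kN/m
FS = 536.1 / 177.2 = 3.025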